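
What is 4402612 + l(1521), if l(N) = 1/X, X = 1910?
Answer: 8408988921/1910 ≈ 4.4026e+6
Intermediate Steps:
l(N) = 1/1910
4402612 + l(1521) = 4402612 + 1/1910 = 8408988921/1910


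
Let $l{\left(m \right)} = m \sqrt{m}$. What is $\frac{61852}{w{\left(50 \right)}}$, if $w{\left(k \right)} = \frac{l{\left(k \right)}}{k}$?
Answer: $\frac{30926 \sqrt{2}}{5} \approx 8747.2$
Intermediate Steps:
$l{\left(m \right)} = m^{\frac{3}{2}}$
$w{\left(k \right)} = \sqrt{k}$ ($w{\left(k \right)} = \frac{k^{\frac{3}{2}}}{k} = \sqrt{k}$)
$\frac{61852}{w{\left(50 \right)}} = \frac{61852}{\sqrt{50}} = \frac{61852}{5 \sqrt{2}} = 61852 \frac{\sqrt{2}}{10} = \frac{30926 \sqrt{2}}{5}$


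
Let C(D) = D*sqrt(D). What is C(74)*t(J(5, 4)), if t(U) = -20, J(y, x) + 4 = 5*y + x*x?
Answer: -1480*sqrt(74) ≈ -12731.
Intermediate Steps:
J(y, x) = -4 + x**2 + 5*y (J(y, x) = -4 + (5*y + x*x) = -4 + (5*y + x**2) = -4 + (x**2 + 5*y) = -4 + x**2 + 5*y)
C(D) = D**(3/2)
C(74)*t(J(5, 4)) = 74**(3/2)*(-20) = (74*sqrt(74))*(-20) = -1480*sqrt(74)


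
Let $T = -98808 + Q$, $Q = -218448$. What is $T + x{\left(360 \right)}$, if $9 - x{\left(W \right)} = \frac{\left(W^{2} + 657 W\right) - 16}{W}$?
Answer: $- \frac{14321878}{45} \approx -3.1826 \cdot 10^{5}$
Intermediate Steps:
$T = -317256$ ($T = -98808 - 218448 = -317256$)
$x{\left(W \right)} = 9 - \frac{-16 + W^{2} + 657 W}{W}$ ($x{\left(W \right)} = 9 - \frac{\left(W^{2} + 657 W\right) - 16}{W} = 9 - \frac{-16 + W^{2} + 657 W}{W}$)
$T + x{\left(360 \right)} = -317256 - \left(1008 - \frac{2}{45}\right) = -317256 - \frac{45358}{45} = - \frac{14321878}{45}$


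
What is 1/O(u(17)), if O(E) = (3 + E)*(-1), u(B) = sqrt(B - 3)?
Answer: 3/5 - sqrt(14)/5 ≈ -0.14833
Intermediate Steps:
u(B) = sqrt(-3 + B)
O(E) = -3 - E
1/O(u(17)) = 1/(-3 - sqrt(-3 + 17)) = 1/(-3 - sqrt(14))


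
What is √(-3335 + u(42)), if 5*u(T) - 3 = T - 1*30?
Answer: 14*I*√17 ≈ 57.724*I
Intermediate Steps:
u(T) = -27/5 + T/5 (u(T) = ⅗ + (T - 1*30)/5 = ⅗ + (T - 30)/5 = ⅗ + (-30 + T)/5 = ⅗ + (-6 + T/5) = -27/5 + T/5)
√(-3335 + u(42)) = √(-3335 + (-27/5 + (⅕)*42)) = √(-3335 + (-27/5 + 42/5)) = √(-3335 + 3) = √(-3332) = 14*I*√17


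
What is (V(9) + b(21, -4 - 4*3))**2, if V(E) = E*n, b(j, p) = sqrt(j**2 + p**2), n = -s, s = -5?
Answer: (45 + sqrt(697))**2 ≈ 5098.1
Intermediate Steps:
n = 5 (n = -1*(-5) = 5)
V(E) = 5*E (V(E) = E*5 = 5*E)
(V(9) + b(21, -4 - 4*3))**2 = (5*9 + sqrt(21**2 + (-4 - 4*3)**2))**2 = (45 + sqrt(441 + (-4 - 12)**2))**2 = (45 + sqrt(441 + (-16)**2))**2 = (45 + sqrt(441 + 256))**2 = (45 + sqrt(697))**2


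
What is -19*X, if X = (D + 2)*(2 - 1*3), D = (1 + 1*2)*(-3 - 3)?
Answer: -304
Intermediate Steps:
D = -18 (D = (1 + 2)*(-6) = 3*(-6) = -18)
X = 16 (X = (-18 + 2)*(2 - 1*3) = -16*(2 - 3) = -16*(-1) = 16)
-19*X = -19*16 = -304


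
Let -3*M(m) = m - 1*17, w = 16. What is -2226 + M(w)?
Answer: -6677/3 ≈ -2225.7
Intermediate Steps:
M(m) = 17/3 - m/3 (M(m) = -(m - 1*17)/3 = -(m - 17)/3 = -(-17 + m)/3 = 17/3 - m/3)
-2226 + M(w) = -2226 + (17/3 - 1/3*16) = -2226 + (17/3 - 16/3) = -2226 + 1/3 = -6677/3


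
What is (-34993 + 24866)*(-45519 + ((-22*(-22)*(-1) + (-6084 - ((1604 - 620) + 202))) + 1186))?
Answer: 527485049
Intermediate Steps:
(-34993 + 24866)*(-45519 + ((-22*(-22)*(-1) + (-6084 - ((1604 - 620) + 202))) + 1186)) = -10127*(-45519 + ((484*(-1) + (-6084 - (984 + 202))) + 1186)) = -10127*(-45519 + ((-484 + (-6084 - 1*1186)) + 1186)) = -10127*(-45519 + ((-484 + (-6084 - 1186)) + 1186)) = -10127*(-45519 + ((-484 - 7270) + 1186)) = -10127*(-45519 + (-7754 + 1186)) = -10127*(-45519 - 6568) = -10127*(-52087) = 527485049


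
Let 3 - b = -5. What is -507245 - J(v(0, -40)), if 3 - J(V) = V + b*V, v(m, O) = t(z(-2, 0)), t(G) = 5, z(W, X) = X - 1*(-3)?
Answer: -507203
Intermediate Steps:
z(W, X) = 3 + X (z(W, X) = X + 3 = 3 + X)
b = 8 (b = 3 - 1*(-5) = 3 + 5 = 8)
v(m, O) = 5
J(V) = 3 - 9*V (J(V) = 3 - (V + 8*V) = 3 - 9*V)
-507245 - J(v(0, -40)) = -507245 - (3 - 9*5) = -507245 - (3 - 45) = -507245 - 1*(-42) = -507245 + 42 = -507203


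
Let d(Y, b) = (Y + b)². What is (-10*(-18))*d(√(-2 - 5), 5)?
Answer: 3240 + 1800*I*√7 ≈ 3240.0 + 4762.4*I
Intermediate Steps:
(-10*(-18))*d(√(-2 - 5), 5) = (-10*(-18))*(√(-2 - 5) + 5)² = 180*(√(-7) + 5)² = 180*(I*√7 + 5)² = 180*(5 + I*√7)²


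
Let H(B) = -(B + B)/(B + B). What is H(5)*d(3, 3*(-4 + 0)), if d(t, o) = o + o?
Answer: 24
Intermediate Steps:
H(B) = -1 (H(B) = -2*B/(2*B) = -2*B*1/(2*B) = -1*1 = -1)
d(t, o) = 2*o
H(5)*d(3, 3*(-4 + 0)) = -2*3*(-4 + 0) = -2*3*(-4) = -2*(-12) = -1*(-24) = 24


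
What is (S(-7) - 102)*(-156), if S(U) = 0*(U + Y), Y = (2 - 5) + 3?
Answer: 15912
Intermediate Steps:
Y = 0 (Y = -3 + 3 = 0)
S(U) = 0 (S(U) = 0*(U + 0) = 0*U = 0)
(S(-7) - 102)*(-156) = (0 - 102)*(-156) = -102*(-156) = 15912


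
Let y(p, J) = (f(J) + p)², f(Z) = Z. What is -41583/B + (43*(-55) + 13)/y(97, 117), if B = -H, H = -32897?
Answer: -495427203/376637753 ≈ -1.3154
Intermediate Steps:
y(p, J) = (J + p)²
B = 32897 (B = -1*(-32897) = 32897)
-41583/B + (43*(-55) + 13)/y(97, 117) = -41583/32897 + (43*(-55) + 13)/((117 + 97)²) = -41583*1/32897 + (-2365 + 13)/(214²) = -41583/32897 - 2352/45796 = -41583/32897 - 2352*1/45796 = -41583/32897 - 588/11449 = -495427203/376637753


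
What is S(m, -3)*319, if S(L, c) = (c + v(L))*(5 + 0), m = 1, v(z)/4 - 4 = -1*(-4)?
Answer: 46255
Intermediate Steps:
v(z) = 32 (v(z) = 16 + 4*(-1*(-4)) = 16 + 4*4 = 16 + 16 = 32)
S(L, c) = 160 + 5*c (S(L, c) = (c + 32)*(5 + 0) = (32 + c)*5 = 160 + 5*c)
S(m, -3)*319 = (160 + 5*(-3))*319 = (160 - 15)*319 = 145*319 = 46255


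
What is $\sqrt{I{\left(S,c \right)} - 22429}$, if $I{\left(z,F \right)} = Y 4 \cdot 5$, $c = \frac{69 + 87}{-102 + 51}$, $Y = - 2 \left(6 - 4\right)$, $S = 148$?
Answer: $3 i \sqrt{2501} \approx 150.03 i$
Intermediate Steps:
$Y = -4$ ($Y = \left(-2\right) 2 = -4$)
$c = - \frac{52}{17}$ ($c = \frac{156}{-51} = 156 \left(- \frac{1}{51}\right) = - \frac{52}{17} \approx -3.0588$)
$I{\left(z,F \right)} = -80$ ($I{\left(z,F \right)} = - 4 \cdot 4 \cdot 5 = \left(-4\right) 20 = -80$)
$\sqrt{I{\left(S,c \right)} - 22429} = \sqrt{-80 - 22429} = \sqrt{-22509} = 3 i \sqrt{2501}$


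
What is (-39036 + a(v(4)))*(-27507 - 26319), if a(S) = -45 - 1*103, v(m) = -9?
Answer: 2109117984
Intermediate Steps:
a(S) = -148 (a(S) = -45 - 103 = -148)
(-39036 + a(v(4)))*(-27507 - 26319) = (-39036 - 148)*(-27507 - 26319) = -39184*(-53826) = 2109117984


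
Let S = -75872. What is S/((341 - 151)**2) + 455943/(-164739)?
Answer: -2413218309/495589825 ≈ -4.8694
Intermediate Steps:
S/((341 - 151)**2) + 455943/(-164739) = -75872/(341 - 151)**2 + 455943/(-164739) = -75872/(190**2) + 455943*(-1/164739) = -75872/36100 - 151981/54913 = -75872*1/36100 - 151981/54913 = -18968/9025 - 151981/54913 = -2413218309/495589825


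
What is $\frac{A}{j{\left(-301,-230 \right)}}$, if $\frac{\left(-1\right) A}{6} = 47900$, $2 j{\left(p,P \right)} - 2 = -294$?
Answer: $\frac{143700}{73} \approx 1968.5$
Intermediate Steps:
$j{\left(p,P \right)} = -146$ ($j{\left(p,P \right)} = 1 + \frac{1}{2} \left(-294\right) = 1 - 147 = -146$)
$A = -287400$ ($A = \left(-6\right) 47900 = -287400$)
$\frac{A}{j{\left(-301,-230 \right)}} = - \frac{287400}{-146} = \left(-287400\right) \left(- \frac{1}{146}\right) = \frac{143700}{73}$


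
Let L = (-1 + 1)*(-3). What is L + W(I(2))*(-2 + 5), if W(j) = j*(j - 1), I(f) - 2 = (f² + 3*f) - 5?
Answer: 126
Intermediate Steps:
I(f) = -3 + f² + 3*f (I(f) = 2 + ((f² + 3*f) - 5) = 2 + (-5 + f² + 3*f) = -3 + f² + 3*f)
W(j) = j*(-1 + j)
L = 0 (L = 0*(-3) = 0)
L + W(I(2))*(-2 + 5) = 0 + ((-3 + 2² + 3*2)*(-1 + (-3 + 2² + 3*2)))*(-2 + 5) = 0 + ((-3 + 4 + 6)*(-1 + (-3 + 4 + 6)))*3 = 0 + (7*(-1 + 7))*3 = 0 + (7*6)*3 = 0 + 42*3 = 0 + 126 = 126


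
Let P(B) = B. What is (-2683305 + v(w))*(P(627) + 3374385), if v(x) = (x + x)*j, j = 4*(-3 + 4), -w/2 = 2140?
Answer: -9171746985540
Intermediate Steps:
w = -4280 (w = -2*2140 = -4280)
j = 4 (j = 4*1 = 4)
v(x) = 8*x (v(x) = (x + x)*4 = (2*x)*4 = 8*x)
(-2683305 + v(w))*(P(627) + 3374385) = (-2683305 + 8*(-4280))*(627 + 3374385) = (-2683305 - 34240)*3375012 = -2717545*3375012 = -9171746985540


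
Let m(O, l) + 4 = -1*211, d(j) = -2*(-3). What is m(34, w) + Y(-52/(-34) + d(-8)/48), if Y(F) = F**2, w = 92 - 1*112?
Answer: -3926015/18496 ≈ -212.26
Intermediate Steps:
w = -20 (w = 92 - 112 = -20)
d(j) = 6
m(O, l) = -215 (m(O, l) = -4 - 1*211 = -4 - 211 = -215)
m(34, w) + Y(-52/(-34) + d(-8)/48) = -215 + (-52/(-34) + 6/48)**2 = -215 + (-52*(-1/34) + 6*(1/48))**2 = -215 + (26/17 + 1/8)**2 = -215 + (225/136)**2 = -215 + 50625/18496 = -3926015/18496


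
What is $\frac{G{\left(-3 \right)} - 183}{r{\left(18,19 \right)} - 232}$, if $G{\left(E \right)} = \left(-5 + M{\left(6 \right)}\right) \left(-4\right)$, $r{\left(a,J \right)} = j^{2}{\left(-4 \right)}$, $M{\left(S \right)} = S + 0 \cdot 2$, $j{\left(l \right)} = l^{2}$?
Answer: $- \frac{187}{24} \approx -7.7917$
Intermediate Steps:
$M{\left(S \right)} = S$ ($M{\left(S \right)} = S + 0 = S$)
$r{\left(a,J \right)} = 256$ ($r{\left(a,J \right)} = \left(\left(-4\right)^{2}\right)^{2} = 16^{2} = 256$)
$G{\left(E \right)} = -4$ ($G{\left(E \right)} = \left(-5 + 6\right) \left(-4\right) = 1 \left(-4\right) = -4$)
$\frac{G{\left(-3 \right)} - 183}{r{\left(18,19 \right)} - 232} = \frac{-4 - 183}{256 - 232} = - \frac{187}{24}$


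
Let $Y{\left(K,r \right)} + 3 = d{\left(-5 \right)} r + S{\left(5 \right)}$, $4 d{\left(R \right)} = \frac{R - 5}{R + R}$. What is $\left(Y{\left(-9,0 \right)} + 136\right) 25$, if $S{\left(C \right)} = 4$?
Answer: $3425$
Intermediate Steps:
$d{\left(R \right)} = \frac{-5 + R}{8 R}$ ($d{\left(R \right)} = \frac{\left(R - 5\right) \frac{1}{R + R}}{4} = \frac{\left(-5 + R\right) \frac{1}{2 R}}{4} = \frac{\frac{1}{2} \frac{1}{R} \left(-5 + R\right)}{4} = \frac{-5 + R}{8 R}$)
$Y{\left(K,r \right)} = 1 + \frac{r}{4}$ ($Y{\left(K,r \right)} = -3 + \left(\frac{-5 - 5}{8 \left(-5\right)} r + 4\right) = -3 + \left(\frac{1}{8} \left(- \frac{1}{5}\right) \left(-10\right) r + 4\right) = -3 + \left(\frac{r}{4} + 4\right) = -3 + \left(4 + \frac{r}{4}\right) = 1 + \frac{r}{4}$)
$\left(Y{\left(-9,0 \right)} + 136\right) 25 = \left(\left(1 + \frac{1}{4} \cdot 0\right) + 136\right) 25 = \left(\left(1 + 0\right) + 136\right) 25 = \left(1 + 136\right) 25 = 137 \cdot 25 = 3425$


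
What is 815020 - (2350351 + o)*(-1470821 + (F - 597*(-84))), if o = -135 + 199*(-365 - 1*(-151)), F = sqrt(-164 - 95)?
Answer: 3278388450010 - 2307630*I*sqrt(259) ≈ 3.2784e+12 - 3.7138e+7*I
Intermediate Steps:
F = I*sqrt(259) (F = sqrt(-259) = I*sqrt(259) ≈ 16.093*I)
o = -42721 (o = -135 + 199*(-365 + 151) = -135 + 199*(-214) = -135 - 42586 = -42721)
815020 - (2350351 + o)*(-1470821 + (F - 597*(-84))) = 815020 - (2350351 - 42721)*(-1470821 + (I*sqrt(259) - 597*(-84))) = 815020 - 2307630*(-1470821 + (I*sqrt(259) + 50148)) = 815020 - 2307630*(-1470821 + (50148 + I*sqrt(259))) = 815020 - 2307630*(-1420673 + I*sqrt(259)) = 815020 - (-3278387634990 + 2307630*I*sqrt(259)) = 815020 + (3278387634990 - 2307630*I*sqrt(259)) = 3278388450010 - 2307630*I*sqrt(259)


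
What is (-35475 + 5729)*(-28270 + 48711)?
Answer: -608037986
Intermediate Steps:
(-35475 + 5729)*(-28270 + 48711) = -29746*20441 = -608037986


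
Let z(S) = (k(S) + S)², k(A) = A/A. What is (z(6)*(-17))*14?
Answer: -11662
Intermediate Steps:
k(A) = 1
z(S) = (1 + S)²
(z(6)*(-17))*14 = ((1 + 6)²*(-17))*14 = (7²*(-17))*14 = (49*(-17))*14 = -833*14 = -11662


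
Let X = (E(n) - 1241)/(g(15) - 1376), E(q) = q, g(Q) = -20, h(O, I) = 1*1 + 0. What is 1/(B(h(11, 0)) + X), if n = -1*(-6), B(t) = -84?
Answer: -1396/116029 ≈ -0.012031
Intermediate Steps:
h(O, I) = 1 (h(O, I) = 1 + 0 = 1)
n = 6
X = 1235/1396 (X = (6 - 1241)/(-20 - 1376) = -1235/(-1396) = -1235*(-1/1396) = 1235/1396 ≈ 0.88467)
1/(B(h(11, 0)) + X) = 1/(-84 + 1235/1396) = 1/(-116029/1396) = -1396/116029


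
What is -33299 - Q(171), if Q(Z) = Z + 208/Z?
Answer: -5723578/171 ≈ -33471.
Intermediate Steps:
-33299 - Q(171) = -33299 - (171 + 208/171) = -33299 - 1*29449/171 = -33299 - 29449/171 = -5723578/171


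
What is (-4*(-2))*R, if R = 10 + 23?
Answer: 264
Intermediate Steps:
R = 33
(-4*(-2))*R = -4*(-2)*33 = 8*33 = 264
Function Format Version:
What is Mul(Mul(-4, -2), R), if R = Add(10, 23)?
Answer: 264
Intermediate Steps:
R = 33
Mul(Mul(-4, -2), R) = Mul(Mul(-4, -2), 33) = Mul(8, 33) = 264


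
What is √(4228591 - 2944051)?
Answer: 2*√321135 ≈ 1133.4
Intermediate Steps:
√(4228591 - 2944051) = √1284540 = 2*√321135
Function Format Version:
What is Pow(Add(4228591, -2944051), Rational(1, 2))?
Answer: Mul(2, Pow(321135, Rational(1, 2))) ≈ 1133.4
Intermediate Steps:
Pow(Add(4228591, -2944051), Rational(1, 2)) = Pow(1284540, Rational(1, 2)) = Mul(2, Pow(321135, Rational(1, 2)))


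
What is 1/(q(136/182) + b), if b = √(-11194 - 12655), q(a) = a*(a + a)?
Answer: 76582688/1635529770393 - 68574961*I*√23849/1635529770393 ≈ 4.6824e-5 - 0.006475*I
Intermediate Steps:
q(a) = 2*a² (q(a) = a*(2*a) = 2*a²)
b = I*√23849 (b = √(-23849) = I*√23849 ≈ 154.43*I)
1/(q(136/182) + b) = 1/(2*(136/182)² + I*√23849) = 1/(2*(136*(1/182))² + I*√23849) = 1/(2*(68/91)² + I*√23849) = 1/(2*(4624/8281) + I*√23849) = 1/(9248/8281 + I*√23849)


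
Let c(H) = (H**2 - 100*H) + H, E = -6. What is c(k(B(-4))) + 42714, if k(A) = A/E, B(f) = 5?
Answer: 1540699/36 ≈ 42797.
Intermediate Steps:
k(A) = -A/6 (k(A) = A/(-6) = A*(-1/6) = -A/6)
c(H) = H**2 - 99*H
c(k(B(-4))) + 42714 = (-1/6*5)*(-99 - 1/6*5) + 42714 = -5*(-99 - 5/6)/6 + 42714 = -5/6*(-599/6) + 42714 = 2995/36 + 42714 = 1540699/36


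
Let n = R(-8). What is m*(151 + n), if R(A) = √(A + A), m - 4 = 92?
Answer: 14496 + 384*I ≈ 14496.0 + 384.0*I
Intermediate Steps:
m = 96 (m = 4 + 92 = 96)
R(A) = √2*√A (R(A) = √(2*A) = √2*√A)
n = 4*I (n = √2*√(-8) = √2*(2*I*√2) = 4*I ≈ 4.0*I)
m*(151 + n) = 96*(151 + 4*I) = 14496 + 384*I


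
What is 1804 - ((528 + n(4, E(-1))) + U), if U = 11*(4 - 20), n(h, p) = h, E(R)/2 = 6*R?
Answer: 1448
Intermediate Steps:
E(R) = 12*R (E(R) = 2*(6*R) = 12*R)
U = -176 (U = 11*(-16) = -176)
1804 - ((528 + n(4, E(-1))) + U) = 1804 - ((528 + 4) - 176) = 1804 - (532 - 176) = 1804 - 1*356 = 1804 - 356 = 1448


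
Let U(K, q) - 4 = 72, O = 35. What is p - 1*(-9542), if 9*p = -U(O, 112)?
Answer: 85802/9 ≈ 9533.6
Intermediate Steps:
U(K, q) = 76 (U(K, q) = 4 + 72 = 76)
p = -76/9 (p = (-1*76)/9 = (1/9)*(-76) = -76/9 ≈ -8.4444)
p - 1*(-9542) = -76/9 - 1*(-9542) = -76/9 + 9542 = 85802/9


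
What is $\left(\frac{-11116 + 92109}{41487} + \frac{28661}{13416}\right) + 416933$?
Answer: $\frac{77354281340777}{185529864} \approx 4.1694 \cdot 10^{5}$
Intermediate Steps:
$\left(\frac{-11116 + 92109}{41487} + \frac{28661}{13416}\right) + 416933 = \left(80993 \cdot \frac{1}{41487} + 28661 \cdot \frac{1}{13416}\right) + 416933 = \left(\frac{80993}{41487} + \frac{28661}{13416}\right) + 416933 = \frac{758553665}{185529864} + 416933 = \frac{77354281340777}{185529864}$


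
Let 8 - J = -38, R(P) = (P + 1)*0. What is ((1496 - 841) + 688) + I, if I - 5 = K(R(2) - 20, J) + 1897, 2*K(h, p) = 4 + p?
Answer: 3270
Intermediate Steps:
R(P) = 0 (R(P) = (1 + P)*0 = 0)
J = 46 (J = 8 - 1*(-38) = 8 + 38 = 46)
K(h, p) = 2 + p/2 (K(h, p) = (4 + p)/2 = 2 + p/2)
I = 1927 (I = 5 + ((2 + (1/2)*46) + 1897) = 5 + ((2 + 23) + 1897) = 5 + (25 + 1897) = 5 + 1922 = 1927)
((1496 - 841) + 688) + I = ((1496 - 841) + 688) + 1927 = (655 + 688) + 1927 = 1343 + 1927 = 3270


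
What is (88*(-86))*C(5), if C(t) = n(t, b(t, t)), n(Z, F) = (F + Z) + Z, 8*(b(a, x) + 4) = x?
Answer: -50138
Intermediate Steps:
b(a, x) = -4 + x/8
n(Z, F) = F + 2*Z
C(t) = -4 + 17*t/8 (C(t) = (-4 + t/8) + 2*t = -4 + 17*t/8)
(88*(-86))*C(5) = (88*(-86))*(-4 + (17/8)*5) = -7568*(-4 + 85/8) = -7568*53/8 = -50138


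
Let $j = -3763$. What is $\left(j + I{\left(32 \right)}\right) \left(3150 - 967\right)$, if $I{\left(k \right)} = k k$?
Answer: $-5979237$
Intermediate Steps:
$I{\left(k \right)} = k^{2}$
$\left(j + I{\left(32 \right)}\right) \left(3150 - 967\right) = \left(-3763 + 32^{2}\right) \left(3150 - 967\right) = \left(-3763 + 1024\right) 2183 = \left(-2739\right) 2183 = -5979237$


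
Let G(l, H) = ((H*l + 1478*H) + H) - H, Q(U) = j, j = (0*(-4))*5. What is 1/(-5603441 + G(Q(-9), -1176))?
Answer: -1/7341569 ≈ -1.3621e-7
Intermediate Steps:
j = 0 (j = 0*5 = 0)
Q(U) = 0
G(l, H) = 1478*H + H*l (G(l, H) = ((1478*H + H*l) + H) - H = (1479*H + H*l) - H = 1478*H + H*l)
1/(-5603441 + G(Q(-9), -1176)) = 1/(-5603441 - 1176*(1478 + 0)) = 1/(-5603441 - 1176*1478) = 1/(-5603441 - 1738128) = 1/(-7341569) = -1/7341569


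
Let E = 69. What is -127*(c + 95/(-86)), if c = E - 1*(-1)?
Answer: -752475/86 ≈ -8749.7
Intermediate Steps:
c = 70 (c = 69 - 1*(-1) = 69 + 1 = 70)
-127*(c + 95/(-86)) = -127*(70 + 95/(-86)) = -127*(70 + 95*(-1/86)) = -127*(70 - 95/86) = -127*5925/86 = -752475/86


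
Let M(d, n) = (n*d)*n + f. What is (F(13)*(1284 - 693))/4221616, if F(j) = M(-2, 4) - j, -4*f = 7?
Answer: -110517/16886464 ≈ -0.0065447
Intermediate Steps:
f = -7/4 (f = -1/4*7 = -7/4 ≈ -1.7500)
M(d, n) = -7/4 + d*n**2 (M(d, n) = (n*d)*n - 7/4 = (d*n)*n - 7/4 = d*n**2 - 7/4 = -7/4 + d*n**2)
F(j) = -135/4 - j (F(j) = (-7/4 - 2*4**2) - j = (-7/4 - 2*16) - j = (-7/4 - 32) - j = -135/4 - j)
(F(13)*(1284 - 693))/4221616 = ((-135/4 - 1*13)*(1284 - 693))/4221616 = ((-135/4 - 13)*591)*(1/4221616) = -187/4*591*(1/4221616) = -110517/4*1/4221616 = -110517/16886464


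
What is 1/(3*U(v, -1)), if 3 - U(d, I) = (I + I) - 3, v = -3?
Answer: 1/24 ≈ 0.041667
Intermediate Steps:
U(d, I) = 6 - 2*I (U(d, I) = 3 - ((I + I) - 3) = 3 - (2*I - 3) = 3 - (-3 + 2*I) = 3 + (3 - 2*I) = 6 - 2*I)
1/(3*U(v, -1)) = 1/(3*(6 - 2*(-1))) = 1/(3*(6 + 2)) = 1/(3*8) = 1/24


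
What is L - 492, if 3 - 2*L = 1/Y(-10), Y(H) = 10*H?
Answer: -98099/200 ≈ -490.50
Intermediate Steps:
L = 301/200 (L = 3/2 - 1/(2*(10*(-10))) = 3/2 - 1/2/(-100) = 3/2 - 1/2*(-1/100) = 3/2 + 1/200 = 301/200 ≈ 1.5050)
L - 492 = 301/200 - 492 = -98099/200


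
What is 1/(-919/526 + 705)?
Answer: 526/369911 ≈ 0.0014220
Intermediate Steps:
1/(-919/526 + 705) = 1/(369911/526) = 526/369911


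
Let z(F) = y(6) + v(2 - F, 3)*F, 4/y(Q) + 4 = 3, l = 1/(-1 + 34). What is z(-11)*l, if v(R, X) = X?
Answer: -37/33 ≈ -1.1212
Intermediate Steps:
l = 1/33 ≈ 0.030303
y(Q) = -4 (y(Q) = 4/(-4 + 3) = 4/(-1) = 4*(-1) = -4)
z(F) = -4 + 3*F
z(-11)*l = (-4 + 3*(-11))*(1/33) = (-4 - 33)*(1/33) = -37*1/33 = -37/33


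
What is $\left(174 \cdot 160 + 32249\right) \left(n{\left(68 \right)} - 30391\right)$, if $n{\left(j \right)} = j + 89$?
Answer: $-1816730826$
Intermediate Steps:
$n{\left(j \right)} = 89 + j$
$\left(174 \cdot 160 + 32249\right) \left(n{\left(68 \right)} - 30391\right) = \left(174 \cdot 160 + 32249\right) \left(\left(89 + 68\right) - 30391\right) = \left(27840 + 32249\right) \left(157 - 30391\right) = 60089 \left(-30234\right) = -1816730826$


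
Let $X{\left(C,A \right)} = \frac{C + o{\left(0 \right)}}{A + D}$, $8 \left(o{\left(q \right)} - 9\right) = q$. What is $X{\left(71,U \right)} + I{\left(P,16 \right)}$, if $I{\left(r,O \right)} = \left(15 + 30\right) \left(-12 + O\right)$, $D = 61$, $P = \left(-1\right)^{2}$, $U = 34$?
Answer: $\frac{3436}{19} \approx 180.84$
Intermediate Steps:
$o{\left(q \right)} = 9 + \frac{q}{8}$
$P = 1$
$I{\left(r,O \right)} = -540 + 45 O$ ($I{\left(r,O \right)} = 45 \left(-12 + O\right) = -540 + 45 O$)
$X{\left(C,A \right)} = \frac{9 + C}{61 + A}$ ($X{\left(C,A \right)} = \frac{C + \left(9 + \frac{1}{8} \cdot 0\right)}{A + 61} = \frac{C + \left(9 + 0\right)}{61 + A} = \frac{C + 9}{61 + A} = \frac{9 + C}{61 + A}$)
$X{\left(71,U \right)} + I{\left(P,16 \right)} = \frac{9 + 71}{61 + 34} + \left(-540 + 45 \cdot 16\right) = \frac{1}{95} \cdot 80 + \left(-540 + 720\right) = \frac{1}{95} \cdot 80 + 180 = \frac{16}{19} + 180 = \frac{3436}{19}$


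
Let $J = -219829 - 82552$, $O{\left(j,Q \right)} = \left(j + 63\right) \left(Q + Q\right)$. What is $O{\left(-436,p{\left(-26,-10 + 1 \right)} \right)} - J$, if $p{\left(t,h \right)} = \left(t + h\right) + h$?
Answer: $335205$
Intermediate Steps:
$p{\left(t,h \right)} = t + 2 h$ ($p{\left(t,h \right)} = \left(h + t\right) + h = t + 2 h$)
$O{\left(j,Q \right)} = 2 Q \left(63 + j\right)$ ($O{\left(j,Q \right)} = \left(63 + j\right) 2 Q = 2 Q \left(63 + j\right)$)
$J = -302381$
$O{\left(-436,p{\left(-26,-10 + 1 \right)} \right)} - J = 2 \left(-26 + 2 \left(-10 + 1\right)\right) \left(63 - 436\right) - -302381 = 2 \left(-26 + 2 \left(-9\right)\right) \left(-373\right) + 302381 = 2 \left(-26 - 18\right) \left(-373\right) + 302381 = 2 \left(-44\right) \left(-373\right) + 302381 = 32824 + 302381 = 335205$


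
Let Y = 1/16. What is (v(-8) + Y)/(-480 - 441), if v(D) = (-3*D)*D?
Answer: 3071/14736 ≈ 0.20840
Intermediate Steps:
v(D) = -3*D²
Y = 1/16 ≈ 0.062500
(v(-8) + Y)/(-480 - 441) = (-3*(-8)² + 1/16)/(-480 - 441) = (-3*64 + 1/16)/(-921) = (-192 + 1/16)*(-1/921) = -3071/16*(-1/921) = 3071/14736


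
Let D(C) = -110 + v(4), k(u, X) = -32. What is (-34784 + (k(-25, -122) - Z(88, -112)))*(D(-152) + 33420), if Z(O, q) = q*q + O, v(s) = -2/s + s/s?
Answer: -1580516604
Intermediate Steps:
v(s) = 1 - 2/s (v(s) = -2/s + 1 = 1 - 2/s)
Z(O, q) = O + q² (Z(O, q) = q² + O = O + q²)
D(C) = -219/2 (D(C) = -110 + (-2 + 4)/4 = -110 + (¼)*2 = -110 + ½ = -219/2)
(-34784 + (k(-25, -122) - Z(88, -112)))*(D(-152) + 33420) = (-34784 + (-32 - (88 + (-112)²)))*(-219/2 + 33420) = (-34784 + (-32 - (88 + 12544)))*(66621/2) = (-34784 + (-32 - 1*12632))*(66621/2) = (-34784 + (-32 - 12632))*(66621/2) = (-34784 - 12664)*(66621/2) = -47448*66621/2 = -1580516604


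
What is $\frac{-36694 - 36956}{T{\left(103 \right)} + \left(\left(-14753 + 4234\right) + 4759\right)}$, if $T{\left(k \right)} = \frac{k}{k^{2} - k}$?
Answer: $\frac{7512300}{587519} \approx 12.786$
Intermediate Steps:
$\frac{-36694 - 36956}{T{\left(103 \right)} + \left(\left(-14753 + 4234\right) + 4759\right)} = \frac{-36694 - 36956}{\frac{1}{-1 + 103} + \left(\left(-14753 + 4234\right) + 4759\right)} = - \frac{73650}{\frac{1}{102} + \left(-10519 + 4759\right)} = - \frac{73650}{\frac{1}{102} - 5760} = - \frac{73650}{- \frac{587519}{102}} = \left(-73650\right) \left(- \frac{102}{587519}\right) = \frac{7512300}{587519}$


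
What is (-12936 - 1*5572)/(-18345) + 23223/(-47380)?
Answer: 90176621/173837220 ≈ 0.51874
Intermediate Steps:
(-12936 - 1*5572)/(-18345) + 23223/(-47380) = (-12936 - 5572)*(-1/18345) + 23223*(-1/47380) = -18508*(-1/18345) - 23223/47380 = 18508/18345 - 23223/47380 = 90176621/173837220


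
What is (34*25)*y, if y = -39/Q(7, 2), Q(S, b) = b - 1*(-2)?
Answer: -16575/2 ≈ -8287.5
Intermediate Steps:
Q(S, b) = 2 + b (Q(S, b) = b + 2 = 2 + b)
y = -39/4 (y = -39/(2 + 2) = -39/4 ≈ -9.7500)
(34*25)*y = (34*25)*(-39/4) = 850*(-39/4) = -16575/2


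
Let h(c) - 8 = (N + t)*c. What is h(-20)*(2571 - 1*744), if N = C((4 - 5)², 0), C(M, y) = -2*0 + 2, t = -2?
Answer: 14616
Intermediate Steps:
C(M, y) = 2 (C(M, y) = 0 + 2 = 2)
N = 2
h(c) = 8 (h(c) = 8 + (2 - 2)*c = 8 + 0*c = 8 + 0 = 8)
h(-20)*(2571 - 1*744) = 8*(2571 - 1*744) = 8*(2571 - 744) = 8*1827 = 14616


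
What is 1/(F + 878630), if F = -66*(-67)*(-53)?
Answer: 1/644264 ≈ 1.5522e-6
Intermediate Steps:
F = -234366 (F = 4422*(-53) = -234366)
1/(F + 878630) = 1/(-234366 + 878630) = 1/644264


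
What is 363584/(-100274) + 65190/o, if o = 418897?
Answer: -1777651034/512249729 ≈ -3.4703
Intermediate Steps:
363584/(-100274) + 65190/o = 363584/(-100274) + 65190/418897 = 363584*(-1/100274) + 65190*(1/418897) = -181792/50137 + 1590/10217 = -1777651034/512249729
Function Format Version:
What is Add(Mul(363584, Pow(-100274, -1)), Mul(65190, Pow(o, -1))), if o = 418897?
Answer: Rational(-1777651034, 512249729) ≈ -3.4703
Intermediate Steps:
Add(Mul(363584, Pow(-100274, -1)), Mul(65190, Pow(o, -1))) = Add(Mul(363584, Pow(-100274, -1)), Mul(65190, Pow(418897, -1))) = Add(Mul(363584, Rational(-1, 100274)), Mul(65190, Rational(1, 418897))) = Add(Rational(-181792, 50137), Rational(1590, 10217)) = Rational(-1777651034, 512249729)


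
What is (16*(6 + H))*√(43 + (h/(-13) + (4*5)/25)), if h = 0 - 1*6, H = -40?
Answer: -544*√187005/65 ≈ -3619.2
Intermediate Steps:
h = -6 (h = 0 - 6 = -6)
(16*(6 + H))*√(43 + (h/(-13) + (4*5)/25)) = (16*(6 - 40))*√(43 + (-6/(-13) + (4*5)/25)) = (16*(-34))*√(43 + (-6*(-1/13) + 20*(1/25))) = -544*√(43 + (6/13 + ⅘)) = -544*√(43 + 82/65) = -544*√187005/65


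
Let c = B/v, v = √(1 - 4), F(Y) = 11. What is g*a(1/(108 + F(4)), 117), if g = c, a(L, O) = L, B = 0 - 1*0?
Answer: 0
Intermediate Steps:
B = 0 (B = 0 + 0 = 0)
v = I*√3 (v = √(-3) = I*√3 ≈ 1.732*I)
c = 0 (c = 0/((I*√3)) = 0*(-I*√3/3) = 0)
g = 0
g*a(1/(108 + F(4)), 117) = 0/(108 + 11) = 0/119 = 0*(1/119) = 0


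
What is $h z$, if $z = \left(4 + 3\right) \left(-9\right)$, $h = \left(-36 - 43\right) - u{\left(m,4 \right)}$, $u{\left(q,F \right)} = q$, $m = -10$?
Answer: $4347$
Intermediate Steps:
$h = -69$ ($h = \left(-36 - 43\right) - -10 = -79 + 10 = -69$)
$z = -63$ ($z = 7 \left(-9\right) = -63$)
$h z = \left(-69\right) \left(-63\right) = 4347$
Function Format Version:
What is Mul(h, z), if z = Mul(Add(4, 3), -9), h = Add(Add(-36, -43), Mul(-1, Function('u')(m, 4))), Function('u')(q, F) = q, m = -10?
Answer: 4347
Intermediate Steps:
h = -69 (h = Add(Add(-36, -43), Mul(-1, -10)) = Add(-79, 10) = -69)
z = -63 (z = Mul(7, -9) = -63)
Mul(h, z) = Mul(-69, -63) = 4347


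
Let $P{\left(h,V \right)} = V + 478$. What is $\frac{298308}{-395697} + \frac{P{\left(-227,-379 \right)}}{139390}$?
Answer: $- \frac{13847326039}{18385401610} \approx -0.75317$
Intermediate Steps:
$P{\left(h,V \right)} = 478 + V$
$\frac{298308}{-395697} + \frac{P{\left(-227,-379 \right)}}{139390} = \frac{298308}{-395697} + \frac{478 - 379}{139390} = 298308 \left(- \frac{1}{395697}\right) + 99 \cdot \frac{1}{139390} = - \frac{99436}{131899} + \frac{99}{139390} = - \frac{13847326039}{18385401610}$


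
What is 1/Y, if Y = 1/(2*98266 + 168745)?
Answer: 365277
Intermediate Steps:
Y = 1/365277 (Y = 1/(196532 + 168745) = 1/365277 ≈ 2.7376e-6)
1/Y = 1/(1/365277) = 365277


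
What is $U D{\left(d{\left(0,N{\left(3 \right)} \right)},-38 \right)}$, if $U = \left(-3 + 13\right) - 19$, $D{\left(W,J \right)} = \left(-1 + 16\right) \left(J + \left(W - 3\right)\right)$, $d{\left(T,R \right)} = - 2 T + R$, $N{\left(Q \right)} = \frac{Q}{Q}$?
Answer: $5400$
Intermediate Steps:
$N{\left(Q \right)} = 1$
$d{\left(T,R \right)} = R - 2 T$
$D{\left(W,J \right)} = -45 + 15 J + 15 W$ ($D{\left(W,J \right)} = 15 \left(J + \left(W - 3\right)\right) = 15 \left(J + \left(-3 + W\right)\right) = 15 \left(-3 + J + W\right) = -45 + 15 J + 15 W$)
$U = -9$ ($U = 10 - 19 = -9$)
$U D{\left(d{\left(0,N{\left(3 \right)} \right)},-38 \right)} = - 9 \left(-45 + 15 \left(-38\right) + 15 \left(1 - 0\right)\right) = - 9 \left(-45 - 570 + 15 \left(1 + 0\right)\right) = - 9 \left(-45 - 570 + 15 \cdot 1\right) = - 9 \left(-45 - 570 + 15\right) = \left(-9\right) \left(-600\right) = 5400$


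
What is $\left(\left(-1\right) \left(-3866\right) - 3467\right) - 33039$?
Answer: $-32640$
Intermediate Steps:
$\left(\left(-1\right) \left(-3866\right) - 3467\right) - 33039 = \left(3866 - 3467\right) - 33039 = 399 - 33039 = -32640$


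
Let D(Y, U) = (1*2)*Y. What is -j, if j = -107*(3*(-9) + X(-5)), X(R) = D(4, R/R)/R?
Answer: -15301/5 ≈ -3060.2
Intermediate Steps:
D(Y, U) = 2*Y
X(R) = 8/R (X(R) = (2*4)/R = 8/R)
j = 15301/5 (j = -107*(3*(-9) + 8/(-5)) = -107*(-27 + 8*(-1/5)) = -107*(-27 - 8/5) = -107*(-143/5) = 15301/5 ≈ 3060.2)
-j = -1*15301/5 = -15301/5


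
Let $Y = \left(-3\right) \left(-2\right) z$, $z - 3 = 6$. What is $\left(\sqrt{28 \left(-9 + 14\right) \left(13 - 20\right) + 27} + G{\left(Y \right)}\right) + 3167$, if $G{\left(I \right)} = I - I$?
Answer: $3167 + i \sqrt{953} \approx 3167.0 + 30.871 i$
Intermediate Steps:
$z = 9$ ($z = 3 + 6 = 9$)
$Y = 54$ ($Y = \left(-3\right) \left(-2\right) 9 = 6 \cdot 9 = 54$)
$G{\left(I \right)} = 0$
$\left(\sqrt{28 \left(-9 + 14\right) \left(13 - 20\right) + 27} + G{\left(Y \right)}\right) + 3167 = \left(\sqrt{28 \left(-9 + 14\right) \left(13 - 20\right) + 27} + 0\right) + 3167 = \left(\sqrt{28 \cdot 5 \left(-7\right) + 27} + 0\right) + 3167 = \left(\sqrt{28 \left(-35\right) + 27} + 0\right) + 3167 = \left(\sqrt{-980 + 27} + 0\right) + 3167 = \left(\sqrt{-953} + 0\right) + 3167 = \left(i \sqrt{953} + 0\right) + 3167 = i \sqrt{953} + 3167 = 3167 + i \sqrt{953}$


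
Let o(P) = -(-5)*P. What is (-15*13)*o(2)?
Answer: -1950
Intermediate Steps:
o(P) = 5*P
(-15*13)*o(2) = (-15*13)*(5*2) = -195*10 = -1950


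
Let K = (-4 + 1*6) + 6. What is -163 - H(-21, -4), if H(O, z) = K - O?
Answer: -192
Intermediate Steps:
K = 8 (K = (-4 + 6) + 6 = 2 + 6 = 8)
H(O, z) = 8 - O
-163 - H(-21, -4) = -163 - (8 - 1*(-21)) = -163 - (8 + 21) = -163 - 1*29 = -163 - 29 = -192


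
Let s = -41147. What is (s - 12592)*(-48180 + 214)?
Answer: 2577644874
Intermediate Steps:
(s - 12592)*(-48180 + 214) = (-41147 - 12592)*(-48180 + 214) = -53739*(-47966) = 2577644874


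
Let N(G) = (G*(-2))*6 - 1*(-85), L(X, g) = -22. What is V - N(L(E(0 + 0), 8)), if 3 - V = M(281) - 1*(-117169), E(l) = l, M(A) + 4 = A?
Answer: -117792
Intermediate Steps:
M(A) = -4 + A
V = -117443 (V = 3 - ((-4 + 281) - 1*(-117169)) = 3 - (277 + 117169) = 3 - 1*117446 = 3 - 117446 = -117443)
N(G) = 85 - 12*G (N(G) = -2*G*6 + 85 = -12*G + 85 = 85 - 12*G)
V - N(L(E(0 + 0), 8)) = -117443 - (85 - 12*(-22)) = -117443 - (85 + 264) = -117443 - 1*349 = -117443 - 349 = -117792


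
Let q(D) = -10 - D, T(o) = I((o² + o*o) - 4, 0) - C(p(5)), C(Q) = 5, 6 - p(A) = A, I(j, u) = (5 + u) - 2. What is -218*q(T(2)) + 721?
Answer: 2465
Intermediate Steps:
I(j, u) = 3 + u
p(A) = 6 - A
T(o) = -2 (T(o) = (3 + 0) - 1*5 = 3 - 5 = -2)
-218*q(T(2)) + 721 = -218*(-10 - 1*(-2)) + 721 = -218*(-10 + 2) + 721 = -218*(-8) + 721 = 1744 + 721 = 2465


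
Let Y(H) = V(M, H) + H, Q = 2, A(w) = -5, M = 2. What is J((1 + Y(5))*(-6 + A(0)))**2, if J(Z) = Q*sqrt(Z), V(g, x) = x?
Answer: -484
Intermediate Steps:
Y(H) = 2*H (Y(H) = H + H = 2*H)
J(Z) = 2*sqrt(Z)
J((1 + Y(5))*(-6 + A(0)))**2 = (2*sqrt((1 + 2*5)*(-6 - 5)))**2 = (2*sqrt((1 + 10)*(-11)))**2 = (2*sqrt(11*(-11)))**2 = (2*sqrt(-121))**2 = (2*(11*I))**2 = (22*I)**2 = -484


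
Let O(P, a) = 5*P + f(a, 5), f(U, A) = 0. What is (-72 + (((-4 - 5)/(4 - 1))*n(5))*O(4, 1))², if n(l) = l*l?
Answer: 2471184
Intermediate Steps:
n(l) = l²
O(P, a) = 5*P (O(P, a) = 5*P + 0 = 5*P)
(-72 + (((-4 - 5)/(4 - 1))*n(5))*O(4, 1))² = (-72 + (((-4 - 5)/(4 - 1))*5²)*(5*4))² = (-72 + (-9/3*25)*20)² = (-72 + (-9*⅓*25)*20)² = (-72 - 3*25*20)² = (-72 - 75*20)² = (-72 - 1500)² = (-1572)² = 2471184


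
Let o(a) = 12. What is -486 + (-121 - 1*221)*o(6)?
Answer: -4590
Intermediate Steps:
-486 + (-121 - 1*221)*o(6) = -486 + (-121 - 1*221)*12 = -486 + (-121 - 221)*12 = -486 - 342*12 = -486 - 4104 = -4590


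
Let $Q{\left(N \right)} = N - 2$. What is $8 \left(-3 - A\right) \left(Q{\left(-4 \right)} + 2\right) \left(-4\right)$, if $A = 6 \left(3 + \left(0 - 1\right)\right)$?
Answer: $-1920$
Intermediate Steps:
$A = 12$ ($A = 6 \left(3 - 1\right) = 6 \cdot 2 = 12$)
$Q{\left(N \right)} = -2 + N$ ($Q{\left(N \right)} = N - 2 = -2 + N$)
$8 \left(-3 - A\right) \left(Q{\left(-4 \right)} + 2\right) \left(-4\right) = 8 \left(-3 - 12\right) \left(\left(-2 - 4\right) + 2\right) \left(-4\right) = 8 \left(-3 - 12\right) \left(-6 + 2\right) \left(-4\right) = 8 \left(-15\right) \left(\left(-4\right) \left(-4\right)\right) = \left(-120\right) 16 = -1920$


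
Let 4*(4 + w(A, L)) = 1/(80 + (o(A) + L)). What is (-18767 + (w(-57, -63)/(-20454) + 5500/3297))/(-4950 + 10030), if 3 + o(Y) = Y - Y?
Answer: -674919801929/182708873088 ≈ -3.6940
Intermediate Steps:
o(Y) = -3 (o(Y) = -3 + (Y - Y) = -3 + 0 = -3)
w(A, L) = -4 + 1/(4*(77 + L)) (w(A, L) = -4 + 1/(4*(80 + (-3 + L))) = -4 + 1/(4*(77 + L)))
(-18767 + (w(-57, -63)/(-20454) + 5500/3297))/(-4950 + 10030) = (-18767 + (((-1231 - 16*(-63))/(4*(77 - 63)))/(-20454) + 5500/3297))/(-4950 + 10030) = (-18767 + (((1/4)*(-1231 + 1008)/14)*(-1/20454) + 5500*(1/3297)))/5080 = (-18767 + (((1/4)*(1/14)*(-223))*(-1/20454) + 5500/3297))*(1/5080) = (-18767 + (-223/56*(-1/20454) + 5500/3297))*(1/5080) = (-18767 + (223/1145424 + 5500/3297))*(1/5080) = (-18767 + 300027011/179831568)*(1/5080) = -3374599009645/179831568*1/5080 = -674919801929/182708873088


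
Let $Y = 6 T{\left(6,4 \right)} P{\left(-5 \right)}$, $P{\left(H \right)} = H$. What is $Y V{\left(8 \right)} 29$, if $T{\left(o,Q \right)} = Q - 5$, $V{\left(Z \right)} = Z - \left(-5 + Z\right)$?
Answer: $4350$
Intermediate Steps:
$V{\left(Z \right)} = 5$
$T{\left(o,Q \right)} = -5 + Q$
$Y = 30$ ($Y = 6 \left(-5 + 4\right) \left(-5\right) = 6 \left(-1\right) \left(-5\right) = \left(-6\right) \left(-5\right) = 30$)
$Y V{\left(8 \right)} 29 = 30 \cdot 5 \cdot 29 = 150 \cdot 29 = 4350$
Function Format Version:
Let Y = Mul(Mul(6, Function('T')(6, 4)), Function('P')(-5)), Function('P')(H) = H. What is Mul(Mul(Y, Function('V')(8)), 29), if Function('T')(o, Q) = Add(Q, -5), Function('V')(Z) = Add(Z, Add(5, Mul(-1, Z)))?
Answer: 4350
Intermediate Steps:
Function('V')(Z) = 5
Function('T')(o, Q) = Add(-5, Q)
Y = 30 (Y = Mul(Mul(6, Add(-5, 4)), -5) = Mul(Mul(6, -1), -5) = Mul(-6, -5) = 30)
Mul(Mul(Y, Function('V')(8)), 29) = Mul(Mul(30, 5), 29) = Mul(150, 29) = 4350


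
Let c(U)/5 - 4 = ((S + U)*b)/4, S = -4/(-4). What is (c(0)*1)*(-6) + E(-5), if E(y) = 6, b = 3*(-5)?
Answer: -3/2 ≈ -1.5000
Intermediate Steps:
S = 1 (S = -4*(-1/4) = 1)
b = -15
c(U) = 5/4 - 75*U/4 (c(U) = 20 + 5*(((1 + U)*(-15))/4) = 20 + 5*((-15 - 15*U)*(1/4)) = 20 + 5*(-15/4 - 15*U/4) = 20 + (-75/4 - 75*U/4) = 5/4 - 75*U/4)
(c(0)*1)*(-6) + E(-5) = ((5/4 - 75/4*0)*1)*(-6) + 6 = ((5/4 + 0)*1)*(-6) + 6 = ((5/4)*1)*(-6) + 6 = (5/4)*(-6) + 6 = -15/2 + 6 = -3/2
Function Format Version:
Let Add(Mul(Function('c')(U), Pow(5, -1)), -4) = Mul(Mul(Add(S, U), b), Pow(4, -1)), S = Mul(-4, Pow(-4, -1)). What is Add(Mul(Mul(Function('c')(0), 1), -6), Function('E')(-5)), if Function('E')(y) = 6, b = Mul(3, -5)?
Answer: Rational(-3, 2) ≈ -1.5000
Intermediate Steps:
S = 1 (S = Mul(-4, Rational(-1, 4)) = 1)
b = -15
Function('c')(U) = Add(Rational(5, 4), Mul(Rational(-75, 4), U)) (Function('c')(U) = Add(20, Mul(5, Mul(Mul(Add(1, U), -15), Pow(4, -1)))) = Add(20, Mul(5, Mul(Add(-15, Mul(-15, U)), Rational(1, 4)))) = Add(20, Mul(5, Add(Rational(-15, 4), Mul(Rational(-15, 4), U)))) = Add(20, Add(Rational(-75, 4), Mul(Rational(-75, 4), U))) = Add(Rational(5, 4), Mul(Rational(-75, 4), U)))
Add(Mul(Mul(Function('c')(0), 1), -6), Function('E')(-5)) = Add(Mul(Mul(Add(Rational(5, 4), Mul(Rational(-75, 4), 0)), 1), -6), 6) = Add(Mul(Mul(Add(Rational(5, 4), 0), 1), -6), 6) = Add(Mul(Mul(Rational(5, 4), 1), -6), 6) = Add(Mul(Rational(5, 4), -6), 6) = Add(Rational(-15, 2), 6) = Rational(-3, 2)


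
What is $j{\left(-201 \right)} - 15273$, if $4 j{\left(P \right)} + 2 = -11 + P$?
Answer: $- \frac{30653}{2} \approx -15327.0$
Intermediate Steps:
$j{\left(P \right)} = - \frac{13}{4} + \frac{P}{4}$ ($j{\left(P \right)} = - \frac{1}{2} + \frac{-11 + P}{4} = - \frac{1}{2} + \left(- \frac{11}{4} + \frac{P}{4}\right) = - \frac{13}{4} + \frac{P}{4}$)
$j{\left(-201 \right)} - 15273 = \left(- \frac{13}{4} + \frac{1}{4} \left(-201\right)\right) - 15273 = \left(- \frac{13}{4} - \frac{201}{4}\right) - 15273 = - \frac{107}{2} - 15273 = - \frac{30653}{2}$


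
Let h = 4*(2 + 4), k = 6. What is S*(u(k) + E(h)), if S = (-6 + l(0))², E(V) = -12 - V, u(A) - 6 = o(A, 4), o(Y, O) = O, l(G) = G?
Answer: -936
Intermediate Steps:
u(A) = 10 (u(A) = 6 + 4 = 10)
h = 24 (h = 4*6 = 24)
S = 36 (S = (-6 + 0)² = (-6)² = 36)
S*(u(k) + E(h)) = 36*(10 + (-12 - 1*24)) = 36*(10 + (-12 - 24)) = 36*(10 - 36) = 36*(-26) = -936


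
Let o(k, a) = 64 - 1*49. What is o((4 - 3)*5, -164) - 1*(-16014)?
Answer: 16029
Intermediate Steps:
o(k, a) = 15 (o(k, a) = 64 - 49 = 15)
o((4 - 3)*5, -164) - 1*(-16014) = 15 - 1*(-16014) = 15 + 16014 = 16029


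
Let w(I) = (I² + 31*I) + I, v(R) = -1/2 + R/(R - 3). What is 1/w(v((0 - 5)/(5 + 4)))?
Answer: -1024/11143 ≈ -0.091896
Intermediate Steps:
v(R) = -½ + R/(-3 + R) (v(R) = -1*½ + R/(-3 + R) = -½ + R/(-3 + R))
w(I) = I² + 32*I
1/w(v((0 - 5)/(5 + 4))) = 1/(((3 + (0 - 5)/(5 + 4))/(2*(-3 + (0 - 5)/(5 + 4))))*(32 + (3 + (0 - 5)/(5 + 4))/(2*(-3 + (0 - 5)/(5 + 4))))) = 1/(((3 - 5/9)/(2*(-3 - 5/9)))*(32 + (3 - 5/9)/(2*(-3 - 5/9)))) = 1/(((½)*(22/9)/(-32/9))*(32 + (½)*(22/9)/(-32/9))) = 1/(((½)*(-9/32)*(22/9))*(32 + (½)*(-9/32)*(22/9))) = 1/(-11*(32 - 11/32)/32) = 1/(-11/32*1013/32) = 1/(-11143/1024) = -1024/11143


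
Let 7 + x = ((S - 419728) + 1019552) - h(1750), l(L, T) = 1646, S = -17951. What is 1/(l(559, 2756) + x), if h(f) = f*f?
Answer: -1/2478988 ≈ -4.0339e-7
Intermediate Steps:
h(f) = f²
x = -2480634 (x = -7 + (((-17951 - 419728) + 1019552) - 1*1750²) = -7 + ((-437679 + 1019552) - 1*3062500) = -7 + (581873 - 3062500) = -7 - 2480627 = -2480634)
1/(l(559, 2756) + x) = 1/(1646 - 2480634) = 1/(-2478988) = -1/2478988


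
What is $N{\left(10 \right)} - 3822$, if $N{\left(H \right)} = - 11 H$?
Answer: $-3932$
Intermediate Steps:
$N{\left(10 \right)} - 3822 = \left(-11\right) 10 - 3822 = -110 - 3822 = -3932$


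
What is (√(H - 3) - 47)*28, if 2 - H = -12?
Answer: -1316 + 28*√11 ≈ -1223.1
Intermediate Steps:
H = 14 (H = 2 - 1*(-12) = 2 + 12 = 14)
(√(H - 3) - 47)*28 = (√(14 - 3) - 47)*28 = (√11 - 47)*28 = (-47 + √11)*28 = -1316 + 28*√11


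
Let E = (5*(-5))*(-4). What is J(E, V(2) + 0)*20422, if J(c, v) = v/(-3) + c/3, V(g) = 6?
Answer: 1919668/3 ≈ 6.3989e+5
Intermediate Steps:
E = 100 (E = -25*(-4) = 100)
J(c, v) = -v/3 + c/3 (J(c, v) = v*(-1/3) + c*(1/3) = -v/3 + c/3)
J(E, V(2) + 0)*20422 = (-(6 + 0)/3 + (1/3)*100)*20422 = (-1/3*6 + 100/3)*20422 = (-2 + 100/3)*20422 = (94/3)*20422 = 1919668/3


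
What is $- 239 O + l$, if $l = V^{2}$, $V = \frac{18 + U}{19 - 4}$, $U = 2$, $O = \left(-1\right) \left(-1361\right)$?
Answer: $- \frac{2927495}{9} \approx -3.2528 \cdot 10^{5}$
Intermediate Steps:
$O = 1361$
$V = \frac{4}{3}$ ($V = \frac{18 + 2}{19 - 4} = \frac{20}{15} = 20 \cdot \frac{1}{15} = \frac{4}{3} \approx 1.3333$)
$l = \frac{16}{9}$ ($l = \left(\frac{4}{3}\right)^{2} = \frac{16}{9} \approx 1.7778$)
$- 239 O + l = \left(-239\right) 1361 + \frac{16}{9} = -325279 + \frac{16}{9} = - \frac{2927495}{9}$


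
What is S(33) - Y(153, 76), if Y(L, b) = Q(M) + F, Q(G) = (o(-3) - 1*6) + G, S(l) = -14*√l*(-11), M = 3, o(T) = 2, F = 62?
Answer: -61 + 154*√33 ≈ 823.66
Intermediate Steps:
S(l) = 154*√l
Q(G) = -4 + G (Q(G) = (2 - 1*6) + G = (2 - 6) + G = -4 + G)
Y(L, b) = 61 (Y(L, b) = (-4 + 3) + 62 = -1 + 62 = 61)
S(33) - Y(153, 76) = 154*√33 - 1*61 = 154*√33 - 61 = -61 + 154*√33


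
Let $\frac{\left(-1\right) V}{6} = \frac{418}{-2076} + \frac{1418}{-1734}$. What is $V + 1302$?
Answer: $\frac{65401809}{49997} \approx 1308.1$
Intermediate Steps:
$V = \frac{305715}{49997}$ ($V = - 6 \left(\frac{418}{-2076} + \frac{1418}{-1734}\right) = - 6 \left(418 \left(- \frac{1}{2076}\right) + 1418 \left(- \frac{1}{1734}\right)\right) = - 6 \left(- \frac{209}{1038} - \frac{709}{867}\right) = \left(-6\right) \left(- \frac{101905}{99994}\right) = \frac{305715}{49997} \approx 6.1147$)
$V + 1302 = \frac{305715}{49997} + 1302 = \frac{65401809}{49997}$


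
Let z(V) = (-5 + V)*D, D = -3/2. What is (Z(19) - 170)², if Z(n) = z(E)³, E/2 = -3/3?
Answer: 62425801/64 ≈ 9.7540e+5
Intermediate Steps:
D = -3/2 (D = -3*½ = -3/2 ≈ -1.5000)
E = -2 (E = 2*(-3/3) = 2*(-3*⅓) = 2*(-1) = -2)
z(V) = 15/2 - 3*V/2 (z(V) = (-5 + V)*(-3/2) = 15/2 - 3*V/2)
Z(n) = 9261/8 (Z(n) = (15/2 - 3/2*(-2))³ = (15/2 + 3)³ = (21/2)³ = 9261/8)
(Z(19) - 170)² = (9261/8 - 170)² = (7901/8)² = 62425801/64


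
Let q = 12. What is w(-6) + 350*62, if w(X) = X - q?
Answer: 21682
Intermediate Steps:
w(X) = -12 + X (w(X) = X - 1*12 = X - 12 = -12 + X)
w(-6) + 350*62 = (-12 - 6) + 350*62 = -18 + 21700 = 21682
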